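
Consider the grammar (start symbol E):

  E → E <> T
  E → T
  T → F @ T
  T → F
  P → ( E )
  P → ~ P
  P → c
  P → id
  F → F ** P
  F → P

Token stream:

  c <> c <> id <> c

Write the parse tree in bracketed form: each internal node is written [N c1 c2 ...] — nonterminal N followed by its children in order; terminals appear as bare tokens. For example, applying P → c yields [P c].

[E [E [E [E [T [F [P c]]]] <> [T [F [P c]]]] <> [T [F [P id]]]] <> [T [F [P c]]]]

E
E <> T
E <> T <> T
E <> T <> T <> T
T <> T <> T <> T
F <> T <> T <> T
P <> T <> T <> T
c <> T <> T <> T
c <> F <> T <> T
c <> P <> T <> T
c <> c <> T <> T
c <> c <> F <> T
c <> c <> P <> T
c <> c <> id <> T
c <> c <> id <> F
c <> c <> id <> P
c <> c <> id <> c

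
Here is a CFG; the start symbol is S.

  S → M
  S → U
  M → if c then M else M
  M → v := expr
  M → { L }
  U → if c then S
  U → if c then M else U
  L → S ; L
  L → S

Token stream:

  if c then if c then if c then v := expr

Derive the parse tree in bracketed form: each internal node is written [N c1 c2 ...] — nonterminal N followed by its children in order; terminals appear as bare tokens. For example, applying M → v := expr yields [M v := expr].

S
U
if c then S
if c then U
if c then if c then S
if c then if c then U
if c then if c then if c then S
if c then if c then if c then M
if c then if c then if c then v := expr

[S [U if c then [S [U if c then [S [U if c then [S [M v := expr]]]]]]]]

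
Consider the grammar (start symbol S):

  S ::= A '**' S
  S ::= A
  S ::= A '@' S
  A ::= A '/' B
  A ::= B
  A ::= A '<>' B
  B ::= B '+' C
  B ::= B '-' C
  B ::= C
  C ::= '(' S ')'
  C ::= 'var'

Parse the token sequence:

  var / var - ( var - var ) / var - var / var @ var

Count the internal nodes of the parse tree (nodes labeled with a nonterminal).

[S [A [A [A [A [B [C var]]] / [B [B [C var]] - [C ( [S [A [B [B [C var]] - [C var]]]] )]]] / [B [B [C var]] - [C var]]] / [B [C var]]] @ [S [A [B [C var]]]]]

27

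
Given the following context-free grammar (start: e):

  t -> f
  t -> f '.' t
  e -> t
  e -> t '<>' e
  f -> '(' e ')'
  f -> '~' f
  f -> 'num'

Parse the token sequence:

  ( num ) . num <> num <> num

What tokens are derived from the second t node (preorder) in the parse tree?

[e [t [f ( [e [t [f num]]] )] . [t [f num]]] <> [e [t [f num]] <> [e [t [f num]]]]]

num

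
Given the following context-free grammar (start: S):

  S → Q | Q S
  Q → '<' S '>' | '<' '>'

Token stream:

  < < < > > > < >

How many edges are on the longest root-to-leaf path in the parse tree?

[S [Q < [S [Q < [S [Q < >]] >]] >] [S [Q < >]]]

6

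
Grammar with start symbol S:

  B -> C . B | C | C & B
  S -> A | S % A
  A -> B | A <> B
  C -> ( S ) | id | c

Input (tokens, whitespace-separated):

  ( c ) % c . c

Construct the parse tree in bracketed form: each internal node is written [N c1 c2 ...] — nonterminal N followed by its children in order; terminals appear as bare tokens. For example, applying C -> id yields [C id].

[S [S [A [B [C ( [S [A [B [C c]]]] )]]]] % [A [B [C c] . [B [C c]]]]]

S
S % A
A % A
B % A
C % A
( S ) % A
( A ) % A
( B ) % A
( C ) % A
( c ) % A
( c ) % B
( c ) % C . B
( c ) % c . B
( c ) % c . C
( c ) % c . c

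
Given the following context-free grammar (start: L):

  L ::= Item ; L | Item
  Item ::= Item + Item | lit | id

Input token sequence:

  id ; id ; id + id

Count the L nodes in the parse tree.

3

[L [Item id] ; [L [Item id] ; [L [Item [Item id] + [Item id]]]]]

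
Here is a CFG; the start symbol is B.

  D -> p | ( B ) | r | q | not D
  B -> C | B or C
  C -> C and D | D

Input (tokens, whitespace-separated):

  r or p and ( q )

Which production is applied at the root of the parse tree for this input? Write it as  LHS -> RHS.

B -> B or C

[B [B [C [D r]]] or [C [C [D p]] and [D ( [B [C [D q]]] )]]]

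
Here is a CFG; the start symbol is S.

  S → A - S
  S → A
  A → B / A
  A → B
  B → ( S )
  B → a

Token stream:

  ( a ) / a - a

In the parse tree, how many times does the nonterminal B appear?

4

[S [A [B ( [S [A [B a]]] )] / [A [B a]]] - [S [A [B a]]]]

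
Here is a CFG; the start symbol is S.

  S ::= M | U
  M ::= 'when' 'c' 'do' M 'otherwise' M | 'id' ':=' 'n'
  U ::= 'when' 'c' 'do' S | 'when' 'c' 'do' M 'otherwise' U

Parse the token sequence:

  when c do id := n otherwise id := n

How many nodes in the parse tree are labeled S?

1

[S [M when c do [M id := n] otherwise [M id := n]]]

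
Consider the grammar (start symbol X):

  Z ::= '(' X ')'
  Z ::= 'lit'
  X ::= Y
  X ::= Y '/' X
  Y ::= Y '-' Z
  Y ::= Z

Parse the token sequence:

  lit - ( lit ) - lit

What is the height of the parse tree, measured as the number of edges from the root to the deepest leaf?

[X [Y [Y [Y [Z lit]] - [Z ( [X [Y [Z lit]]] )]] - [Z lit]]]

7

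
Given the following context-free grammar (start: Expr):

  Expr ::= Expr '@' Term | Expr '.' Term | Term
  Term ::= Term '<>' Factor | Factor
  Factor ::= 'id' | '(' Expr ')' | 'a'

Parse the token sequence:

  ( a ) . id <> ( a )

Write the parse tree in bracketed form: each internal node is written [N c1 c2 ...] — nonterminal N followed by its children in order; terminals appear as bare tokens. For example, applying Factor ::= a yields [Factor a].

[Expr [Expr [Term [Factor ( [Expr [Term [Factor a]]] )]]] . [Term [Term [Factor id]] <> [Factor ( [Expr [Term [Factor a]]] )]]]

Expr
Expr . Term
Term . Term
Factor . Term
( Expr ) . Term
( Term ) . Term
( Factor ) . Term
( a ) . Term
( a ) . Term <> Factor
( a ) . Factor <> Factor
( a ) . id <> Factor
( a ) . id <> ( Expr )
( a ) . id <> ( Term )
( a ) . id <> ( Factor )
( a ) . id <> ( a )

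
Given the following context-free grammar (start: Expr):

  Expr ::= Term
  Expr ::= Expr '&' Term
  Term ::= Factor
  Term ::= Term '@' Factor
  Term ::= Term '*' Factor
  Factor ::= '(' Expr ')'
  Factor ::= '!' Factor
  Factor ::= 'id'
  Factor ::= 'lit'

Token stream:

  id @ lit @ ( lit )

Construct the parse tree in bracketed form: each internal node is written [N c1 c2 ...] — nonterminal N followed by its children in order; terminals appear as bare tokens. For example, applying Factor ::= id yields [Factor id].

Expr
Term
Term @ Factor
Term @ Factor @ Factor
Factor @ Factor @ Factor
id @ Factor @ Factor
id @ lit @ Factor
id @ lit @ ( Expr )
id @ lit @ ( Term )
id @ lit @ ( Factor )
id @ lit @ ( lit )

[Expr [Term [Term [Term [Factor id]] @ [Factor lit]] @ [Factor ( [Expr [Term [Factor lit]]] )]]]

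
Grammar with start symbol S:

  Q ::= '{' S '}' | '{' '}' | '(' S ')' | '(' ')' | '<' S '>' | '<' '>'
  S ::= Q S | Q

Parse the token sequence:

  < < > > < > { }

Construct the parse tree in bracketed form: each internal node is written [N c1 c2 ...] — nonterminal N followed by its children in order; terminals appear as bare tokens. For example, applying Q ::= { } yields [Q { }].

S
Q S
< S > S
< Q > S
< < > > S
< < > > Q S
< < > > < > S
< < > > < > Q
< < > > < > { }

[S [Q < [S [Q < >]] >] [S [Q < >] [S [Q { }]]]]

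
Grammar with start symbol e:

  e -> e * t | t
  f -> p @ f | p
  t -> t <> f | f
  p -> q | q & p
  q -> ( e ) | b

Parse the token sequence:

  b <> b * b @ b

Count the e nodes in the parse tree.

[e [e [t [t [f [p [q b]]]] <> [f [p [q b]]]]] * [t [f [p [q b]] @ [f [p [q b]]]]]]

2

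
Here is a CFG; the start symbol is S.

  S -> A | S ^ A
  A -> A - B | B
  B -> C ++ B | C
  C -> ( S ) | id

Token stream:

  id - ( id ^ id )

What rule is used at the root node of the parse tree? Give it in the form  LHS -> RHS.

S -> A

[S [A [A [B [C id]]] - [B [C ( [S [S [A [B [C id]]]] ^ [A [B [C id]]]] )]]]]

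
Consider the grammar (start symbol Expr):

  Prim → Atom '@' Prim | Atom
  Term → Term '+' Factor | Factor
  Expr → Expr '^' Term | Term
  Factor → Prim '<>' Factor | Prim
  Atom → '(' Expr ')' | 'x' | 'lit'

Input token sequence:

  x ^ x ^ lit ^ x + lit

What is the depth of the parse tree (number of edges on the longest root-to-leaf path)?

[Expr [Expr [Expr [Expr [Term [Factor [Prim [Atom x]]]]] ^ [Term [Factor [Prim [Atom x]]]]] ^ [Term [Factor [Prim [Atom lit]]]]] ^ [Term [Term [Factor [Prim [Atom x]]]] + [Factor [Prim [Atom lit]]]]]

8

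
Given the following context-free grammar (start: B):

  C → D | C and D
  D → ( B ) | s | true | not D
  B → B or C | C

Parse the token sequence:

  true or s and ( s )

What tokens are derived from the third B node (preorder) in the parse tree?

[B [B [C [D true]]] or [C [C [D s]] and [D ( [B [C [D s]]] )]]]

s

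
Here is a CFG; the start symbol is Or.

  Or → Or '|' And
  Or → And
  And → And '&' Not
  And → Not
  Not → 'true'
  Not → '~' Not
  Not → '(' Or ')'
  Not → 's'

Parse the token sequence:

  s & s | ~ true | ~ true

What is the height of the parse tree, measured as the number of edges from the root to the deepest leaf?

[Or [Or [Or [And [And [Not s]] & [Not s]]] | [And [Not ~ [Not true]]]] | [And [Not ~ [Not true]]]]

6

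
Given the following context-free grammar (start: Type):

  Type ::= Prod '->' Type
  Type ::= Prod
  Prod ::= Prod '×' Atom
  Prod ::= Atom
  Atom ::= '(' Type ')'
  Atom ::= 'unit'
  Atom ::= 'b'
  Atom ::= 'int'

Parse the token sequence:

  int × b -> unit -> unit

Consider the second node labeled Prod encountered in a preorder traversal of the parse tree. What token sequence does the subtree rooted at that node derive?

[Type [Prod [Prod [Atom int]] × [Atom b]] -> [Type [Prod [Atom unit]] -> [Type [Prod [Atom unit]]]]]

int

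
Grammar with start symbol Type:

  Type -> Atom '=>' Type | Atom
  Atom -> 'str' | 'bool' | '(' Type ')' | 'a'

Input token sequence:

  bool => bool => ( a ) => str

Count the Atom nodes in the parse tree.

5

[Type [Atom bool] => [Type [Atom bool] => [Type [Atom ( [Type [Atom a]] )] => [Type [Atom str]]]]]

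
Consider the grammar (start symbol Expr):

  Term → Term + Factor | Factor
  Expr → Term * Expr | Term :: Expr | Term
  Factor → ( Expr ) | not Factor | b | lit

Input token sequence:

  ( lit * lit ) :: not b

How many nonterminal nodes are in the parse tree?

13

[Expr [Term [Factor ( [Expr [Term [Factor lit]] * [Expr [Term [Factor lit]]]] )]] :: [Expr [Term [Factor not [Factor b]]]]]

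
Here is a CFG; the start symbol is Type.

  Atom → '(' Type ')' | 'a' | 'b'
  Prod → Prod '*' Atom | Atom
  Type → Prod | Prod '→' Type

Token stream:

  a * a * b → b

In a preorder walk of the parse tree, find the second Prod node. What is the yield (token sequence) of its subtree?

[Type [Prod [Prod [Prod [Atom a]] * [Atom a]] * [Atom b]] → [Type [Prod [Atom b]]]]

a * a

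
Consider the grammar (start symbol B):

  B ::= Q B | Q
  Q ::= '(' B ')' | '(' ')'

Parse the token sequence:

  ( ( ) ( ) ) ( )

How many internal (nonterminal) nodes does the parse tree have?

[B [Q ( [B [Q ( )] [B [Q ( )]]] )] [B [Q ( )]]]

8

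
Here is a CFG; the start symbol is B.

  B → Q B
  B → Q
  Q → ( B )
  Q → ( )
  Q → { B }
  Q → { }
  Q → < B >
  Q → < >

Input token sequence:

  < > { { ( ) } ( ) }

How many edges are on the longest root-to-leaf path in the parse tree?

[B [Q < >] [B [Q { [B [Q { [B [Q ( )]] }] [B [Q ( )]]] }]]]

7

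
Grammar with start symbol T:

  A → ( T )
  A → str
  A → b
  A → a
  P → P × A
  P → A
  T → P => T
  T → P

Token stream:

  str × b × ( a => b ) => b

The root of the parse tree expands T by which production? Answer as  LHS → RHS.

[T [P [P [P [A str]] × [A b]] × [A ( [T [P [A a]] => [T [P [A b]]]] )]] => [T [P [A b]]]]

T → P => T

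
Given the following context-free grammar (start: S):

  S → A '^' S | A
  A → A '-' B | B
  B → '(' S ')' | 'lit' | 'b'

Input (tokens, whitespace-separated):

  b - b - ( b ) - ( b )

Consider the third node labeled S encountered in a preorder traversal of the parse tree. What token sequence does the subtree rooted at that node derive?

[S [A [A [A [A [B b]] - [B b]] - [B ( [S [A [B b]]] )]] - [B ( [S [A [B b]]] )]]]

b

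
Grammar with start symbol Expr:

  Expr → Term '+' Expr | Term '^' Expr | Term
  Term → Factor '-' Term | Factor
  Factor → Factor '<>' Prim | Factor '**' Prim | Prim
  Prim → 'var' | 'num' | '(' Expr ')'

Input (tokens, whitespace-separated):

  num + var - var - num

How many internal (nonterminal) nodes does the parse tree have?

[Expr [Term [Factor [Prim num]]] + [Expr [Term [Factor [Prim var]] - [Term [Factor [Prim var]] - [Term [Factor [Prim num]]]]]]]

14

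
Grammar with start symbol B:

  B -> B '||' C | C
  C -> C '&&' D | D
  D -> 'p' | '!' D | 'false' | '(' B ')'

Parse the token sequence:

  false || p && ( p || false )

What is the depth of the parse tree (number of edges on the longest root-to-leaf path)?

7

[B [B [C [D false]]] || [C [C [D p]] && [D ( [B [B [C [D p]]] || [C [D false]]] )]]]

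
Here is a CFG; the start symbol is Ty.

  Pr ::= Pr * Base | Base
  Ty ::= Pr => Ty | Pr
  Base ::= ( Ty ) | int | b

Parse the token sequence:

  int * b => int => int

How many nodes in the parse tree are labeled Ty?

3

[Ty [Pr [Pr [Base int]] * [Base b]] => [Ty [Pr [Base int]] => [Ty [Pr [Base int]]]]]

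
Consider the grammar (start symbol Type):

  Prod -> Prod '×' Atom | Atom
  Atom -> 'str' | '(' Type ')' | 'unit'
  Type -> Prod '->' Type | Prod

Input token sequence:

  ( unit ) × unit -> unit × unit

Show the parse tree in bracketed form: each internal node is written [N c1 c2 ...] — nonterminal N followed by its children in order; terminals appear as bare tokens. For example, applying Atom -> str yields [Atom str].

Type
Prod -> Type
Prod × Atom -> Type
Atom × Atom -> Type
( Type ) × Atom -> Type
( Prod ) × Atom -> Type
( Atom ) × Atom -> Type
( unit ) × Atom -> Type
( unit ) × unit -> Type
( unit ) × unit -> Prod
( unit ) × unit -> Prod × Atom
( unit ) × unit -> Atom × Atom
( unit ) × unit -> unit × Atom
( unit ) × unit -> unit × unit

[Type [Prod [Prod [Atom ( [Type [Prod [Atom unit]]] )]] × [Atom unit]] -> [Type [Prod [Prod [Atom unit]] × [Atom unit]]]]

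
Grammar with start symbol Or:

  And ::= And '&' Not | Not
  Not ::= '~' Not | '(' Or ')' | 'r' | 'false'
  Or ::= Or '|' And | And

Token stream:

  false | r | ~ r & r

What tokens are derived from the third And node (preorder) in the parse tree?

~ r & r

[Or [Or [Or [And [Not false]]] | [And [Not r]]] | [And [And [Not ~ [Not r]]] & [Not r]]]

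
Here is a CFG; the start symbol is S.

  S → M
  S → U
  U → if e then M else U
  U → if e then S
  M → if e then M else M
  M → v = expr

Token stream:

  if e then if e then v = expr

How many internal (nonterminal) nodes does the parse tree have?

6

[S [U if e then [S [U if e then [S [M v = expr]]]]]]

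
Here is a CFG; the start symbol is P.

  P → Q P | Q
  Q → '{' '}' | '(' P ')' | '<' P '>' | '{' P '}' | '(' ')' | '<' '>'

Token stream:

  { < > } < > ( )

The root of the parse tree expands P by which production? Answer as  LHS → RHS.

P → Q P

[P [Q { [P [Q < >]] }] [P [Q < >] [P [Q ( )]]]]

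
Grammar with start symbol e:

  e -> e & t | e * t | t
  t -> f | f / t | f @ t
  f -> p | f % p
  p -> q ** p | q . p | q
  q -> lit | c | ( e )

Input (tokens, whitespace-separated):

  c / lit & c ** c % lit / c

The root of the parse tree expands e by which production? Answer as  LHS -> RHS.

[e [e [t [f [p [q c]]] / [t [f [p [q lit]]]]]] & [t [f [f [p [q c] ** [p [q c]]]] % [p [q lit]]] / [t [f [p [q c]]]]]]

e -> e & t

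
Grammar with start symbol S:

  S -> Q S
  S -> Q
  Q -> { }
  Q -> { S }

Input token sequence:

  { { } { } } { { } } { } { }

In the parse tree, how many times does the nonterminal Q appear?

[S [Q { [S [Q { }] [S [Q { }]]] }] [S [Q { [S [Q { }]] }] [S [Q { }] [S [Q { }]]]]]

7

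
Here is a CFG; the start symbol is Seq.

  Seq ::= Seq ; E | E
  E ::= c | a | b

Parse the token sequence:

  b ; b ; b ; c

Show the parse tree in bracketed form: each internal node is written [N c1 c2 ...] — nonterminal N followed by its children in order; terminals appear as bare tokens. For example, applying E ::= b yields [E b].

[Seq [Seq [Seq [Seq [E b]] ; [E b]] ; [E b]] ; [E c]]

Seq
Seq ; E
Seq ; E ; E
Seq ; E ; E ; E
E ; E ; E ; E
b ; E ; E ; E
b ; b ; E ; E
b ; b ; b ; E
b ; b ; b ; c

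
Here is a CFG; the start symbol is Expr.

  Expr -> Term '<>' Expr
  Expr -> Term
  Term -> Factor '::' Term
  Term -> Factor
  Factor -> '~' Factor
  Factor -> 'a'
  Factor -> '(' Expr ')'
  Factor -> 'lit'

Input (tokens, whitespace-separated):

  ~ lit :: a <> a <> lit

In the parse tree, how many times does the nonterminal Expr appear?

[Expr [Term [Factor ~ [Factor lit]] :: [Term [Factor a]]] <> [Expr [Term [Factor a]] <> [Expr [Term [Factor lit]]]]]

3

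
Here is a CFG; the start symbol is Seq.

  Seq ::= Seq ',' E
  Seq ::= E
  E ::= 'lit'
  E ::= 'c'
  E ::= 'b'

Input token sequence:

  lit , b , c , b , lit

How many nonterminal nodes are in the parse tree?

10

[Seq [Seq [Seq [Seq [Seq [E lit]] , [E b]] , [E c]] , [E b]] , [E lit]]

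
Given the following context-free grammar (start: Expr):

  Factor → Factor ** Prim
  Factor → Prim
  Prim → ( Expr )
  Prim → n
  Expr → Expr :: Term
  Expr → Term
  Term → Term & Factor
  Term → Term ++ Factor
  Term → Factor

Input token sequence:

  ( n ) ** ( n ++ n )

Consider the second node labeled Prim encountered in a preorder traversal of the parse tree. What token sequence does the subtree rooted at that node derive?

n

[Expr [Term [Factor [Factor [Prim ( [Expr [Term [Factor [Prim n]]]] )]] ** [Prim ( [Expr [Term [Term [Factor [Prim n]]] ++ [Factor [Prim n]]]] )]]]]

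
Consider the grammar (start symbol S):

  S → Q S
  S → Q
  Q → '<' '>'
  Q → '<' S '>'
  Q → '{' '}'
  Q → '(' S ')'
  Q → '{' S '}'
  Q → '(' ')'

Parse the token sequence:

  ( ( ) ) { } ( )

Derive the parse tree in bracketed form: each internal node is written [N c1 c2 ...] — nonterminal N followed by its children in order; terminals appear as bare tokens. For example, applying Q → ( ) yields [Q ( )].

S
Q S
( S ) S
( Q ) S
( ( ) ) S
( ( ) ) Q S
( ( ) ) { } S
( ( ) ) { } Q
( ( ) ) { } ( )

[S [Q ( [S [Q ( )]] )] [S [Q { }] [S [Q ( )]]]]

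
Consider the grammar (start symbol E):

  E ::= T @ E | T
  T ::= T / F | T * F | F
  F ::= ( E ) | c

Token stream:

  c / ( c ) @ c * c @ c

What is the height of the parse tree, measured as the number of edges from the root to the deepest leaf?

6

[E [T [T [F c]] / [F ( [E [T [F c]]] )]] @ [E [T [T [F c]] * [F c]] @ [E [T [F c]]]]]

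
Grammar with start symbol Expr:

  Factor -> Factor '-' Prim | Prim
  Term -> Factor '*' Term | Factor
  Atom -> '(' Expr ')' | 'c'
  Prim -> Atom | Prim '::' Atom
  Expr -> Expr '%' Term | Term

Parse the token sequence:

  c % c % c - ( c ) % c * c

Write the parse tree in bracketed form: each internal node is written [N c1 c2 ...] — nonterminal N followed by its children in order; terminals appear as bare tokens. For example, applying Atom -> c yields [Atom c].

[Expr [Expr [Expr [Expr [Term [Factor [Prim [Atom c]]]]] % [Term [Factor [Prim [Atom c]]]]] % [Term [Factor [Factor [Prim [Atom c]]] - [Prim [Atom ( [Expr [Term [Factor [Prim [Atom c]]]]] )]]]]] % [Term [Factor [Prim [Atom c]]] * [Term [Factor [Prim [Atom c]]]]]]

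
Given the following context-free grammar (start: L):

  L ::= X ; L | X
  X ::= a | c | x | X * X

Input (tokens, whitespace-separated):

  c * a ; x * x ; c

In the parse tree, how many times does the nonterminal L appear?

[L [X [X c] * [X a]] ; [L [X [X x] * [X x]] ; [L [X c]]]]

3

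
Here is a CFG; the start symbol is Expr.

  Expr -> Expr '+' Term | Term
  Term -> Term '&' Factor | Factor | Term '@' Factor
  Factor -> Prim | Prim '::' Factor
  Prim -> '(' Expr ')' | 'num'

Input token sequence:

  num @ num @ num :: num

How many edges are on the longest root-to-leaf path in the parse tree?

6

[Expr [Term [Term [Term [Factor [Prim num]]] @ [Factor [Prim num]]] @ [Factor [Prim num] :: [Factor [Prim num]]]]]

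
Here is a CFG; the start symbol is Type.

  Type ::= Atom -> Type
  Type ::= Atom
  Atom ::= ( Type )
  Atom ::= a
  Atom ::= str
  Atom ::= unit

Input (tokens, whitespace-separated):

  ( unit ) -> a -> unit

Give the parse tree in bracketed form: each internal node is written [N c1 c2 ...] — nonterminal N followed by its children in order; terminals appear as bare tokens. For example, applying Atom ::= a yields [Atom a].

[Type [Atom ( [Type [Atom unit]] )] -> [Type [Atom a] -> [Type [Atom unit]]]]

Type
Atom -> Type
( Type ) -> Type
( Atom ) -> Type
( unit ) -> Type
( unit ) -> Atom -> Type
( unit ) -> a -> Type
( unit ) -> a -> Atom
( unit ) -> a -> unit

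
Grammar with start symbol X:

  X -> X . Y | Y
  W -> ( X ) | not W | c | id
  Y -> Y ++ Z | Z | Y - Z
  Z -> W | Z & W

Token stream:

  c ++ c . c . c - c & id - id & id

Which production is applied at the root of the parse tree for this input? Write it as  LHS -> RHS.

[X [X [X [Y [Y [Z [W c]]] ++ [Z [W c]]]] . [Y [Z [W c]]]] . [Y [Y [Y [Z [W c]]] - [Z [Z [W c]] & [W id]]] - [Z [Z [W id]] & [W id]]]]

X -> X . Y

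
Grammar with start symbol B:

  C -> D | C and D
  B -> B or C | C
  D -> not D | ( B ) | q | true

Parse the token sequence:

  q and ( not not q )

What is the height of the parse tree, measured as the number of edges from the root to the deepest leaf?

8

[B [C [C [D q]] and [D ( [B [C [D not [D not [D q]]]]] )]]]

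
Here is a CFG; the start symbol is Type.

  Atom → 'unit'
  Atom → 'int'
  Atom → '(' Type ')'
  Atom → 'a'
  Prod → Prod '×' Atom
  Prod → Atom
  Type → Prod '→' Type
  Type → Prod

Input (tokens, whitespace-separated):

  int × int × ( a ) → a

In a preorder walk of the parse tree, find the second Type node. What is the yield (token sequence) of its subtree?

[Type [Prod [Prod [Prod [Atom int]] × [Atom int]] × [Atom ( [Type [Prod [Atom a]]] )]] → [Type [Prod [Atom a]]]]

a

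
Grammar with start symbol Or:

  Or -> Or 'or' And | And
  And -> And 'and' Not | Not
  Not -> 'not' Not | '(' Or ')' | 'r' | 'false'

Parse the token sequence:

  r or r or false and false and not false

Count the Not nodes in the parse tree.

[Or [Or [Or [And [Not r]]] or [And [Not r]]] or [And [And [And [Not false]] and [Not false]] and [Not not [Not false]]]]

6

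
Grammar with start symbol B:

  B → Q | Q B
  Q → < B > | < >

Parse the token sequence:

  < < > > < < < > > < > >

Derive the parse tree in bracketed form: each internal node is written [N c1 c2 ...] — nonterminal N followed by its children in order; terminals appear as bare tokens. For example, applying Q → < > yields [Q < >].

B
Q B
< B > B
< Q > B
< < > > B
< < > > Q
< < > > < B >
< < > > < Q B >
< < > > < < B > B >
< < > > < < Q > B >
< < > > < < < > > B >
< < > > < < < > > Q >
< < > > < < < > > < > >

[B [Q < [B [Q < >]] >] [B [Q < [B [Q < [B [Q < >]] >] [B [Q < >]]] >]]]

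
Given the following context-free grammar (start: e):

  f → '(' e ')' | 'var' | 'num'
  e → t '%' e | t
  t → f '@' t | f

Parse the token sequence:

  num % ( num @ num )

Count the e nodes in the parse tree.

3

[e [t [f num]] % [e [t [f ( [e [t [f num] @ [t [f num]]]] )]]]]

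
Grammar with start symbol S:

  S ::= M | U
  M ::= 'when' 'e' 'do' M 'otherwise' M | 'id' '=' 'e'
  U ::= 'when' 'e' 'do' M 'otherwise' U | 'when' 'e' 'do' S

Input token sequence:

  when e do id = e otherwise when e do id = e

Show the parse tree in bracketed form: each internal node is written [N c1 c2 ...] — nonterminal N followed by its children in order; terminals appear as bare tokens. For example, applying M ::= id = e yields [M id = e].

[S [U when e do [M id = e] otherwise [U when e do [S [M id = e]]]]]

S
U
when e do M otherwise U
when e do id = e otherwise U
when e do id = e otherwise when e do S
when e do id = e otherwise when e do M
when e do id = e otherwise when e do id = e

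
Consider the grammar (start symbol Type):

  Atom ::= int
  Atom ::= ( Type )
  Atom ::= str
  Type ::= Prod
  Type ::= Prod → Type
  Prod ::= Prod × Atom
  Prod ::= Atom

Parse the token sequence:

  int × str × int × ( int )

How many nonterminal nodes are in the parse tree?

[Type [Prod [Prod [Prod [Prod [Atom int]] × [Atom str]] × [Atom int]] × [Atom ( [Type [Prod [Atom int]]] )]]]

12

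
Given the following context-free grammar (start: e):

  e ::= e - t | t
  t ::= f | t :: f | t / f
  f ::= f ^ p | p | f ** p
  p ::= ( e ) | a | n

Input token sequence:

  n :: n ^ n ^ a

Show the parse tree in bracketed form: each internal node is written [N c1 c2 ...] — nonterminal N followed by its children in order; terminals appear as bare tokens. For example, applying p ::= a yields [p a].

[e [t [t [f [p n]]] :: [f [f [f [p n]] ^ [p n]] ^ [p a]]]]

e
t
t :: f
f :: f
p :: f
n :: f
n :: f ^ p
n :: f ^ p ^ p
n :: p ^ p ^ p
n :: n ^ p ^ p
n :: n ^ n ^ p
n :: n ^ n ^ a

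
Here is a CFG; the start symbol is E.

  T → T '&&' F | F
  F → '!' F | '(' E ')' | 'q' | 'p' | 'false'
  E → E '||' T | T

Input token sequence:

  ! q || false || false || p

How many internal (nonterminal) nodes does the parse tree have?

[E [E [E [E [T [F ! [F q]]]] || [T [F false]]] || [T [F false]]] || [T [F p]]]

13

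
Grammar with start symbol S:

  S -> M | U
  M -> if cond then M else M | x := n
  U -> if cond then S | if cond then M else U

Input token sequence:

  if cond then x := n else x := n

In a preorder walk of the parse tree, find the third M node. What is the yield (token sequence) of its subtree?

[S [M if cond then [M x := n] else [M x := n]]]

x := n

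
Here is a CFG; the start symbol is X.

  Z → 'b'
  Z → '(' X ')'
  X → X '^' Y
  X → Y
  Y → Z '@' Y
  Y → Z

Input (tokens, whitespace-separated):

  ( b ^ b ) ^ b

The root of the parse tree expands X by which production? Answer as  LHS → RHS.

X → X '^' Y

[X [X [Y [Z ( [X [X [Y [Z b]]] ^ [Y [Z b]]] )]]] ^ [Y [Z b]]]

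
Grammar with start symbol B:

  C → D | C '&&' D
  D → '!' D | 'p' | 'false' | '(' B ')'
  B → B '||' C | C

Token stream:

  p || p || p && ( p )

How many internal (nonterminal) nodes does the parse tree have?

14

[B [B [B [C [D p]]] || [C [D p]]] || [C [C [D p]] && [D ( [B [C [D p]]] )]]]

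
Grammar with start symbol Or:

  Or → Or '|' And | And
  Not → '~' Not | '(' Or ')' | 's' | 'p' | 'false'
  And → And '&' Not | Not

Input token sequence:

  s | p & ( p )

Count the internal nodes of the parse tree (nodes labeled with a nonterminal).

[Or [Or [And [Not s]]] | [And [And [Not p]] & [Not ( [Or [And [Not p]]] )]]]

11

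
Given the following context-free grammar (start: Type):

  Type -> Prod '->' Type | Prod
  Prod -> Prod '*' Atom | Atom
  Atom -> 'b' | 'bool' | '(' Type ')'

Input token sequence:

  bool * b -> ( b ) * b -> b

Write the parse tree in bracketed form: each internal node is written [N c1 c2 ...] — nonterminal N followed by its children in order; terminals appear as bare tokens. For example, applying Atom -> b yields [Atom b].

[Type [Prod [Prod [Atom bool]] * [Atom b]] -> [Type [Prod [Prod [Atom ( [Type [Prod [Atom b]]] )]] * [Atom b]] -> [Type [Prod [Atom b]]]]]

Type
Prod -> Type
Prod * Atom -> Type
Atom * Atom -> Type
bool * Atom -> Type
bool * b -> Type
bool * b -> Prod -> Type
bool * b -> Prod * Atom -> Type
bool * b -> Atom * Atom -> Type
bool * b -> ( Type ) * Atom -> Type
bool * b -> ( Prod ) * Atom -> Type
bool * b -> ( Atom ) * Atom -> Type
bool * b -> ( b ) * Atom -> Type
bool * b -> ( b ) * b -> Type
bool * b -> ( b ) * b -> Prod
bool * b -> ( b ) * b -> Atom
bool * b -> ( b ) * b -> b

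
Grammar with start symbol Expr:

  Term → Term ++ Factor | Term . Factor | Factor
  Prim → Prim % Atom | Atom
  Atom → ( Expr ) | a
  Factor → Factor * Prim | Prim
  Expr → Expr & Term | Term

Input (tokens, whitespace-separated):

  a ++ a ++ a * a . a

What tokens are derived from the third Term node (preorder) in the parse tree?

[Expr [Term [Term [Term [Term [Factor [Prim [Atom a]]]] ++ [Factor [Prim [Atom a]]]] ++ [Factor [Factor [Prim [Atom a]]] * [Prim [Atom a]]]] . [Factor [Prim [Atom a]]]]]

a ++ a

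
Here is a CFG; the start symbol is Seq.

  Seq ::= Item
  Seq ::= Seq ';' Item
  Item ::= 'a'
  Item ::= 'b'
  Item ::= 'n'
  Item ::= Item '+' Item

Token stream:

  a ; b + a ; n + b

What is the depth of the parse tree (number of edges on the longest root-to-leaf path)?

[Seq [Seq [Seq [Item a]] ; [Item [Item b] + [Item a]]] ; [Item [Item n] + [Item b]]]

4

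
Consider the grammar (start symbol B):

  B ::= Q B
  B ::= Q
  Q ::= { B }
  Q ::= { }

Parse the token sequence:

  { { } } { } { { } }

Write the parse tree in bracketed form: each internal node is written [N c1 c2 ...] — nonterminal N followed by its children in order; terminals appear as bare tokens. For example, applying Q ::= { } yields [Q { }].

[B [Q { [B [Q { }]] }] [B [Q { }] [B [Q { [B [Q { }]] }]]]]

B
Q B
{ B } B
{ Q } B
{ { } } B
{ { } } Q B
{ { } } { } B
{ { } } { } Q
{ { } } { } { B }
{ { } } { } { Q }
{ { } } { } { { } }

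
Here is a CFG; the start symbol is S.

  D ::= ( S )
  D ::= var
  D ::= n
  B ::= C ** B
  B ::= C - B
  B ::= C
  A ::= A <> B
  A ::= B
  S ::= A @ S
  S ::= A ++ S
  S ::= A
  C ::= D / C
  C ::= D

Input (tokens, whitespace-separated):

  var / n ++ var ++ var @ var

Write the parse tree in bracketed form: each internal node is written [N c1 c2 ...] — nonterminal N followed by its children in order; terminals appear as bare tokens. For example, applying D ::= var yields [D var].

S
A ++ S
B ++ S
C ++ S
D / C ++ S
var / C ++ S
var / D ++ S
var / n ++ S
var / n ++ A ++ S
var / n ++ B ++ S
var / n ++ C ++ S
var / n ++ D ++ S
var / n ++ var ++ S
var / n ++ var ++ A @ S
var / n ++ var ++ B @ S
var / n ++ var ++ C @ S
var / n ++ var ++ D @ S
var / n ++ var ++ var @ S
var / n ++ var ++ var @ A
var / n ++ var ++ var @ B
var / n ++ var ++ var @ C
var / n ++ var ++ var @ D
var / n ++ var ++ var @ var

[S [A [B [C [D var] / [C [D n]]]]] ++ [S [A [B [C [D var]]]] ++ [S [A [B [C [D var]]]] @ [S [A [B [C [D var]]]]]]]]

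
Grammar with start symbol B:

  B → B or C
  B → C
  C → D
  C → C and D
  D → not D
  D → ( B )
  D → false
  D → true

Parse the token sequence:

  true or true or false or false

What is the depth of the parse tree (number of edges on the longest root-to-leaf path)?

[B [B [B [B [C [D true]]] or [C [D true]]] or [C [D false]]] or [C [D false]]]

6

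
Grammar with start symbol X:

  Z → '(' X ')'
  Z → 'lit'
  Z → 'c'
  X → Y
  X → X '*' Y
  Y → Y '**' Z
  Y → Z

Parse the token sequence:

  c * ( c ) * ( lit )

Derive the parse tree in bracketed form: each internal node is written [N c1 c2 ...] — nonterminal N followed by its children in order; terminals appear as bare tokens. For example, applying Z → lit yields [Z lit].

[X [X [X [Y [Z c]]] * [Y [Z ( [X [Y [Z c]]] )]]] * [Y [Z ( [X [Y [Z lit]]] )]]]

X
X * Y
X * Y * Y
Y * Y * Y
Z * Y * Y
c * Y * Y
c * Z * Y
c * ( X ) * Y
c * ( Y ) * Y
c * ( Z ) * Y
c * ( c ) * Y
c * ( c ) * Z
c * ( c ) * ( X )
c * ( c ) * ( Y )
c * ( c ) * ( Z )
c * ( c ) * ( lit )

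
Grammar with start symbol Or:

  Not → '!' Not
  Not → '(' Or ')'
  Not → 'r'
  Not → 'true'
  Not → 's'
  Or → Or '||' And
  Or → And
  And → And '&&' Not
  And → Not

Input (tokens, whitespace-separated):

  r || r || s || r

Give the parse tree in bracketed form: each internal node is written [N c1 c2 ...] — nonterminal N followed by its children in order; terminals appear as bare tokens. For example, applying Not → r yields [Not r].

[Or [Or [Or [Or [And [Not r]]] || [And [Not r]]] || [And [Not s]]] || [And [Not r]]]

Or
Or || And
Or || And || And
Or || And || And || And
And || And || And || And
Not || And || And || And
r || And || And || And
r || Not || And || And
r || r || And || And
r || r || Not || And
r || r || s || And
r || r || s || Not
r || r || s || r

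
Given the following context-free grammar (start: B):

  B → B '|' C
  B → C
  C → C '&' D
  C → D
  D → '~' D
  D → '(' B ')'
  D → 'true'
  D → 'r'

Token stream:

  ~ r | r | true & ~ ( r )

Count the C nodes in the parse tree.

5

[B [B [B [C [D ~ [D r]]]] | [C [D r]]] | [C [C [D true]] & [D ~ [D ( [B [C [D r]]] )]]]]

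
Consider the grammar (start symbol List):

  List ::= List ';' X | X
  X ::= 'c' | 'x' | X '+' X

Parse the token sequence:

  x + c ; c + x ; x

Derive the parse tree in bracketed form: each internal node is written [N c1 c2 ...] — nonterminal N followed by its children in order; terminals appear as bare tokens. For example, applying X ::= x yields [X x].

List
List ; X
List ; X ; X
X ; X ; X
X + X ; X ; X
x + X ; X ; X
x + c ; X ; X
x + c ; X + X ; X
x + c ; c + X ; X
x + c ; c + x ; X
x + c ; c + x ; x

[List [List [List [X [X x] + [X c]]] ; [X [X c] + [X x]]] ; [X x]]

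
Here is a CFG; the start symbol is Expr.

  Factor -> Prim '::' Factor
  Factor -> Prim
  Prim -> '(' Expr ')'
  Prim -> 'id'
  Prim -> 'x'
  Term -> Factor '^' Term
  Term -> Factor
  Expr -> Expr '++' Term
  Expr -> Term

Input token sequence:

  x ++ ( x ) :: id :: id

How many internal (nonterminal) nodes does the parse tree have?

[Expr [Expr [Term [Factor [Prim x]]]] ++ [Term [Factor [Prim ( [Expr [Term [Factor [Prim x]]]] )] :: [Factor [Prim id] :: [Factor [Prim id]]]]]]

16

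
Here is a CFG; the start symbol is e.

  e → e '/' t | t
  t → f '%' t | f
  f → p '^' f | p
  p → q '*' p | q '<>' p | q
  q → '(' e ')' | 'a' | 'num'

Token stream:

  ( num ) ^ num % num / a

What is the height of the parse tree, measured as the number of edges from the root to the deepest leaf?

[e [e [t [f [p [q ( [e [t [f [p [q num]]]]] )]] ^ [f [p [q num]]]] % [t [f [p [q num]]]]]] / [t [f [p [q a]]]]]

11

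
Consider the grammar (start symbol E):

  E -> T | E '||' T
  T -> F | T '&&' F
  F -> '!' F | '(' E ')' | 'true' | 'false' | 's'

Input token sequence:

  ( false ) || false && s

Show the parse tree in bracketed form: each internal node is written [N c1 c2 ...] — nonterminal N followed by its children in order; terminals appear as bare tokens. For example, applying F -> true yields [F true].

[E [E [T [F ( [E [T [F false]]] )]]] || [T [T [F false]] && [F s]]]

E
E || T
T || T
F || T
( E ) || T
( T ) || T
( F ) || T
( false ) || T
( false ) || T && F
( false ) || F && F
( false ) || false && F
( false ) || false && s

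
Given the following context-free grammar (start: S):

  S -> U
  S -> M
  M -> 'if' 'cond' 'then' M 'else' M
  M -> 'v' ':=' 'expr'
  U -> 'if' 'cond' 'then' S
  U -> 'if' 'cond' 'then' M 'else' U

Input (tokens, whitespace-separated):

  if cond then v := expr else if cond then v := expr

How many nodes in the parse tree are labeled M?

[S [U if cond then [M v := expr] else [U if cond then [S [M v := expr]]]]]

2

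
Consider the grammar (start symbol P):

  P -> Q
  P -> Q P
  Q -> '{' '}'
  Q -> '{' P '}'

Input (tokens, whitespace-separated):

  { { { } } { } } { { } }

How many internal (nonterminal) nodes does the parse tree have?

[P [Q { [P [Q { [P [Q { }]] }] [P [Q { }]]] }] [P [Q { [P [Q { }]] }]]]

12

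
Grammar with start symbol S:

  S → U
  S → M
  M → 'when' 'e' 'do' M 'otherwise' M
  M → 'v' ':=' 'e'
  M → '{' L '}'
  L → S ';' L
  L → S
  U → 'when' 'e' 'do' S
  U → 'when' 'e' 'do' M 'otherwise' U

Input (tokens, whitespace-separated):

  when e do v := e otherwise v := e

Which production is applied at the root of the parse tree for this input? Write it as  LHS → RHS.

S → M

[S [M when e do [M v := e] otherwise [M v := e]]]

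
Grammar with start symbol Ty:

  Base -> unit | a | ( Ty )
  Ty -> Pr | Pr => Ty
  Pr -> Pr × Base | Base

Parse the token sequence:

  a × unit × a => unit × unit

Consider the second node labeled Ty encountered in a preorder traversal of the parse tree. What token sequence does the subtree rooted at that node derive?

unit × unit

[Ty [Pr [Pr [Pr [Base a]] × [Base unit]] × [Base a]] => [Ty [Pr [Pr [Base unit]] × [Base unit]]]]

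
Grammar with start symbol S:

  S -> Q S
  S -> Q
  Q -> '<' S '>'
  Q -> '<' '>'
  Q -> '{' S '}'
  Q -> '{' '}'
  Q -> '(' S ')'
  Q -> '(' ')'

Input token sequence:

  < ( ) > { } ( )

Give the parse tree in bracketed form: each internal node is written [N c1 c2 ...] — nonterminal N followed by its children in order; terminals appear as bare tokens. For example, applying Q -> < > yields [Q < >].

S
Q S
< S > S
< Q > S
< ( ) > S
< ( ) > Q S
< ( ) > { } S
< ( ) > { } Q
< ( ) > { } ( )

[S [Q < [S [Q ( )]] >] [S [Q { }] [S [Q ( )]]]]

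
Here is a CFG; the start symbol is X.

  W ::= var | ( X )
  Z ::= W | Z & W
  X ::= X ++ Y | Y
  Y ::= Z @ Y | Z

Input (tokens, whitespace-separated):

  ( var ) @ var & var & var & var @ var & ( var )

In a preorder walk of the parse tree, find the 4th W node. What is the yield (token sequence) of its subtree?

[X [Y [Z [W ( [X [Y [Z [W var]]]] )]] @ [Y [Z [Z [Z [Z [W var]] & [W var]] & [W var]] & [W var]] @ [Y [Z [Z [W var]] & [W ( [X [Y [Z [W var]]]] )]]]]]]

var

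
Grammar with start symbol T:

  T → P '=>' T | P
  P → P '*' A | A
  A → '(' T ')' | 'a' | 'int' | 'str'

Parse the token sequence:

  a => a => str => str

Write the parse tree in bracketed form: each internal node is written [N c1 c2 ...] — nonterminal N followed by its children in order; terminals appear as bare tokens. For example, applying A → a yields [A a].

T
P => T
A => T
a => T
a => P => T
a => A => T
a => a => T
a => a => P => T
a => a => A => T
a => a => str => T
a => a => str => P
a => a => str => A
a => a => str => str

[T [P [A a]] => [T [P [A a]] => [T [P [A str]] => [T [P [A str]]]]]]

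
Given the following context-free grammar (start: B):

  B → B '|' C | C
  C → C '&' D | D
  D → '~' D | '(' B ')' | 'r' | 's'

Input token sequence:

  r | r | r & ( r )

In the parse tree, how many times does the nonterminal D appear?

5

[B [B [B [C [D r]]] | [C [D r]]] | [C [C [D r]] & [D ( [B [C [D r]]] )]]]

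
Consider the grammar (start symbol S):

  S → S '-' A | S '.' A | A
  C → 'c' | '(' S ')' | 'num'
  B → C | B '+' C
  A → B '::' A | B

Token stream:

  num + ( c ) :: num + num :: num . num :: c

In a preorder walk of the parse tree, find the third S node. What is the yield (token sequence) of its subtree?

[S [S [A [B [B [C num]] + [C ( [S [A [B [C c]]]] )]] :: [A [B [B [C num]] + [C num]] :: [A [B [C num]]]]]] . [A [B [C num]] :: [A [B [C c]]]]]

c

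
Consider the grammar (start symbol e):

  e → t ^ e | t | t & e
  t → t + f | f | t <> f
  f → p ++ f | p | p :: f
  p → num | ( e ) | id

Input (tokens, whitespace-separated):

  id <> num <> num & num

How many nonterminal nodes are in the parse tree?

[e [t [t [t [f [p id]]] <> [f [p num]]] <> [f [p num]]] & [e [t [f [p num]]]]]

14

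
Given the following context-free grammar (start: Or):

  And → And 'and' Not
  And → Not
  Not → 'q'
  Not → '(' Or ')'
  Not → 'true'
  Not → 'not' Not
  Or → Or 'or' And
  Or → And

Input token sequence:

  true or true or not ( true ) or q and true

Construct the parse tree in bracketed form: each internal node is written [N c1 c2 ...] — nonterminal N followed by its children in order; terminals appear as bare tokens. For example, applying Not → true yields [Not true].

[Or [Or [Or [Or [And [Not true]]] or [And [Not true]]] or [And [Not not [Not ( [Or [And [Not true]]] )]]]] or [And [And [Not q]] and [Not true]]]

Or
Or or And
Or or And or And
Or or And or And or And
And or And or And or And
Not or And or And or And
true or And or And or And
true or Not or And or And
true or true or And or And
true or true or Not or And
true or true or not Not or And
true or true or not ( Or ) or And
true or true or not ( And ) or And
true or true or not ( Not ) or And
true or true or not ( true ) or And
true or true or not ( true ) or And and Not
true or true or not ( true ) or Not and Not
true or true or not ( true ) or q and Not
true or true or not ( true ) or q and true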